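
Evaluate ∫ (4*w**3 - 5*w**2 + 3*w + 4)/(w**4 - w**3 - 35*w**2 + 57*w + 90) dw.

197*log(w - 5)/66 - 19*log(w - 3)/18 - log(w + 1)/15 + 1058*log(w + 6)/495 + C

Factor the denominator: (w - 5)*(w - 3)*(w + 1)*(w + 6).
Partial-fraction decomposition: 1058/(495*(w + 6)) - 1/(15*(w + 1)) - 19/(18*(w - 3)) + 197/(66*(w - 5)).
Integrate each term: A/(w−a) contributes A·log|w−a|.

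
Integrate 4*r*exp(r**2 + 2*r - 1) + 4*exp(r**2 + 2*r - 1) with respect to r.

2*exp(r**2 + 2*r - 1) + C

Let u = r**2 + 2*r - 1, so du = (2*r + 2) dr.
Rewriting, the integral becomes 2·∫ e^u du = 2·e^u.
Substituting back, u = r**2 + 2*r - 1.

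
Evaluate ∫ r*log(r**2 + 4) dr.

r**2*log(r**2 + 4)/2 - r**2/2 + 2*log(r**2 + 4) + C

Let u = r**2 + 4, so du = (2*r) dr.
The integral becomes (1/2)·∫ log(u) du; integrate by parts with u′=log(u), dv′=du.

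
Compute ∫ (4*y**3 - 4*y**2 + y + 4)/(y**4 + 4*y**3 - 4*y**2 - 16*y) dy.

Factor the denominator: y*(y - 2)*(y + 2)*(y + 4).
Partial-fraction decomposition: 20/(3*(y + 4)) - 23/(8*(y + 2)) + 11/(24*(y - 2)) - 1/(4*y).
Integrate each term: A/(y−a) contributes A·log|y−a|.

-log(y)/4 + 11*log(y - 2)/24 - 23*log(y + 2)/8 + 20*log(y + 4)/3 + C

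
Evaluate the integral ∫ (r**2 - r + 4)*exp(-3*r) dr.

Use integration by parts with u = r**2 - r + 4, dv = exp(-3*r) dr, so v = -exp(-3*r)/3.
Apply parts 2 times (tabular method): alternate signs, differentiate u down to 0, integrate dv up.

(-9*r**2 + 3*r - 35)*exp(-3*r)/27 + C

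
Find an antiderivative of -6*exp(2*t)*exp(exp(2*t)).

-3*exp(exp(2*t)) + C

Let u = exp(2*t), so du = (2*exp(2*t)) dt.
Rewriting, the integral becomes -3·∫ e^u du = -3·e^u.
Substituting back, u = exp(2*t).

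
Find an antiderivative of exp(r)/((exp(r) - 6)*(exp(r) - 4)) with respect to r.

Let u = e^r, du = e^r dr.
The integral becomes ∫ du/((u-6)(u-4)); decompose into partial fractions.

log(exp(r) - 6)/2 - log(exp(r) - 4)/2 + C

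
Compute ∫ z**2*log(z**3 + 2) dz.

z**3*log(z**3 + 2)/3 - z**3/3 + 2*log(z**3 + 2)/3 + C

Let u = z**3 + 2, so du = (3*z**2) dz.
The integral becomes (1/3)·∫ log(u) du; integrate by parts with u′=log(u), dv′=du.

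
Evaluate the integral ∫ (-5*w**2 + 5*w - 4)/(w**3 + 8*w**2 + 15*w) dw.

-4*log(w)/15 + 32*log(w + 3)/3 - 77*log(w + 5)/5 + C

Factor the denominator: w*(w + 3)*(w + 5).
Partial-fraction decomposition: -77/(5*(w + 5)) + 32/(3*(w + 3)) - 4/(15*w).
Integrate each term: A/(w−a) contributes A·log|w−a|.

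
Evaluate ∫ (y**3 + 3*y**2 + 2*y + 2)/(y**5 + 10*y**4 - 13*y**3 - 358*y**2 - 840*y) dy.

-log(y)/420 + 13*log(y - 6)/330 - 11*log(y + 4)/60 + 29*log(y + 5)/55 - 8*log(y + 7)/21 + C

Factor the denominator: y*(y - 6)*(y + 4)*(y + 5)*(y + 7).
Partial-fraction decomposition: -8/(21*(y + 7)) + 29/(55*(y + 5)) - 11/(60*(y + 4)) + 13/(330*(y - 6)) - 1/(420*y).
Integrate each term: A/(y−a) contributes A·log|y−a|.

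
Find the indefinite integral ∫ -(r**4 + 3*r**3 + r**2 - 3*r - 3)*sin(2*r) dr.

Use integration by parts with u = r**4 + 3*r**3 + r**2 - 3*r - 3, dv = -sin(2*r) dr, so v = cos(2*r)/2.
Apply parts 4 times (tabular method): alternate signs, differentiate u down to 0, integrate dv up.

r**4*cos(2*r)/2 - r**3*sin(2*r) + 3*r**3*cos(2*r)/2 - 9*r**2*sin(2*r)/4 - r**2*cos(2*r) + r*sin(2*r) - 15*r*cos(2*r)/4 + 15*sin(2*r)/8 - cos(2*r) + C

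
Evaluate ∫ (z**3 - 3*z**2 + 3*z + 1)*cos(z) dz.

Use integration by parts with u = z**3 - 3*z**2 + 3*z + 1, dv = cos(z) dz, so v = sin(z).
Apply parts 3 times (tabular method): alternate signs, differentiate u down to 0, integrate dv up.

z**3*sin(z) - 3*z**2*sin(z) + 3*z**2*cos(z) - 3*z*sin(z) - 6*z*cos(z) + 7*sin(z) - 3*cos(z) + C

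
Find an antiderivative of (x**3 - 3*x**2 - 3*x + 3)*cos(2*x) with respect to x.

Use integration by parts with u = x**3 - 3*x**2 - 3*x + 3, dv = cos(2*x) dx, so v = sin(2*x)/2.
Apply parts 3 times (tabular method): alternate signs, differentiate u down to 0, integrate dv up.

x**3*sin(2*x)/2 - 3*x**2*sin(2*x)/2 + 3*x**2*cos(2*x)/4 - 9*x*sin(2*x)/4 - 3*x*cos(2*x)/2 + 9*sin(2*x)/4 - 9*cos(2*x)/8 + C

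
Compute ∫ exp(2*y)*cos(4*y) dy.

Let I denote the integral. Integrate by parts with u = cos(4*y), dv = exp(2*y) dy, so v = exp(2*y)/2: I = exp(2*y)*cos(4*y)/2 + 2·∫ exp(2*y)*sin(4*y) dy.
Apply parts again with u = sin(4*y), dv = exp(2*y) dy: ∫ exp(2*y)*sin(4*y) dy = exp(2*y)*sin(4*y)/2 − 2·I. Substituting back brings back I: I = exp(2*y)*sin(4*y) + exp(2*y)*cos(4*y)/2 − 4·I.
Solving for I: (1 + 4)·I equals the remaining terms, so I = (1/5)·(exp(2*y)*sin(4*y) + exp(2*y)*cos(4*y)/2).

exp(2*y)*sin(4*y)/5 + exp(2*y)*cos(4*y)/10 + C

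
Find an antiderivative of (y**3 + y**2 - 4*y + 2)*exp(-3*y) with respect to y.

Use integration by parts with u = y**3 + y**2 - 4*y + 2, dv = exp(-3*y) dy, so v = -exp(-3*y)/3.
Apply parts 3 times (tabular method): alternate signs, differentiate u down to 0, integrate dv up.

(-9*y**3 - 18*y**2 + 24*y - 10)*exp(-3*y)/27 + C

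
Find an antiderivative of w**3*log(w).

Use integration by parts with u = log(w), dv = w**3 dw.
Then du = 1/w dw and v = w**4/4.

w**4*log(w)/4 - w**4/16 + C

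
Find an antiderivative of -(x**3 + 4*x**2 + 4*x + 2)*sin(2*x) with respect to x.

x**3*cos(2*x)/2 - 3*x**2*sin(2*x)/4 + 2*x**2*cos(2*x) - 2*x*sin(2*x) + 5*x*cos(2*x)/4 - 5*sin(2*x)/8 + C

Use integration by parts with u = x**3 + 4*x**2 + 4*x + 2, dv = -sin(2*x) dx, so v = cos(2*x)/2.
Apply parts 3 times (tabular method): alternate signs, differentiate u down to 0, integrate dv up.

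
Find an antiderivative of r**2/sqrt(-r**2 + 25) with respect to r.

Substitute r = 5·sin(θ), so dr = 5·cos(θ) dθ and the radical becomes sqrt(-r**2 + 25) = 5·cos(θ) by the Pythagorean identity.
Integrate the resulting trig expression in θ, then back-substitute θ = asin(r/5), sin(θ) = r/5, cos(θ) = sqrt(-r**2 + 25)/5 (absorbing any constant into C).

-r*sqrt(-r**2 + 25)/2 + 25*asin(r/5)/2 + C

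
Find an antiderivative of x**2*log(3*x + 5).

Use integration by parts with u = log(3*x + 5), dv = x**2 dx.
Then du = 3/(3*x + 5) dx and v = x**3/3.

x**3*log(3*x + 5)/3 - x**3/9 + 5*x**2/18 - 25*x/27 + 125*log(3*x + 5)/81 + C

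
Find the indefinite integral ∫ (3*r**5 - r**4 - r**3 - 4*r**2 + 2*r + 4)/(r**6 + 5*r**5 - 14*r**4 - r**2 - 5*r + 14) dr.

Factor the denominator: (r - 2)*(r - 1)*(r + 1)*(r + 7)*(r**2 + 1).
Partial-fraction decomposition: (5*r + 3)/(20*(r**2 + 1)) + 10537/(4320*(r + 7)) - 5/(72*(r + 1)) - 3/(32*(r - 1)) + 64/(135*(r - 2)).
Integrate each term; A/(r−a) gives A·log|r−a|; the (Br+D)/(r²+p²) term gives a log and an atan.

64*log(r - 2)/135 - 3*log(r - 1)/32 - 5*log(r + 1)/72 + 10537*log(r + 7)/4320 + log(r**2 + 1)/8 + 3*atan(r)/20 + C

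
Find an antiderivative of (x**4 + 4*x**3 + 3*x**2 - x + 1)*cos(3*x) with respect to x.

x**4*sin(3*x)/3 + 4*x**3*sin(3*x)/3 + 4*x**3*cos(3*x)/9 + 5*x**2*sin(3*x)/9 + 4*x**2*cos(3*x)/3 - 11*x*sin(3*x)/9 + 10*x*cos(3*x)/27 + 17*sin(3*x)/81 - 11*cos(3*x)/27 + C

Use integration by parts with u = x**4 + 4*x**3 + 3*x**2 - x + 1, dv = cos(3*x) dx, so v = sin(3*x)/3.
Apply parts 4 times (tabular method): alternate signs, differentiate u down to 0, integrate dv up.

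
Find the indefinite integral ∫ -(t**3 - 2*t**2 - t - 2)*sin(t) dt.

t**3*cos(t) - 3*t**2*sin(t) - 2*t**2*cos(t) + 4*t*sin(t) - 7*t*cos(t) + 7*sin(t) + 2*cos(t) + C

Use integration by parts with u = t**3 - 2*t**2 - t - 2, dv = -sin(t) dt, so v = cos(t).
Apply parts 3 times (tabular method): alternate signs, differentiate u down to 0, integrate dv up.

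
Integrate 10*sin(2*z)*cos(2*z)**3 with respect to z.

Let u = cos(2*z), so du = (-2*sin(2*z)) dz.
Rewriting, the integral becomes -5·∫ u^3 du = -5·u^4/4.
Substituting back, u = cos(2*z).

-5*cos(2*z)**4/4 + C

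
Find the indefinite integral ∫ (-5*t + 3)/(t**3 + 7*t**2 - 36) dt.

-7*log(t - 2)/40 - 6*log(t + 3)/5 + 11*log(t + 6)/8 + C

Factor the denominator: (t - 2)*(t + 3)*(t + 6).
Partial-fraction decomposition: 11/(8*(t + 6)) - 6/(5*(t + 3)) - 7/(40*(t - 2)).
Integrate each term: A/(t−a) contributes A·log|t−a|.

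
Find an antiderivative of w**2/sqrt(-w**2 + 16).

-w*sqrt(-w**2 + 16)/2 + 8*asin(w/4) + C

Substitute w = 4·sin(θ), so dw = 4·cos(θ) dθ and the radical becomes sqrt(-w**2 + 16) = 4·cos(θ) by the Pythagorean identity.
Integrate the resulting trig expression in θ, then back-substitute θ = asin(w/4), sin(θ) = w/4, cos(θ) = sqrt(-w**2 + 16)/4 (absorbing any constant into C).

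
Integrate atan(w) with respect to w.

w*atan(w) - log(w**2 + 1)/2 + C

Use integration by parts with u = arctan(w), dv = dw.
Then du = 1/(w**2 + 1) dw.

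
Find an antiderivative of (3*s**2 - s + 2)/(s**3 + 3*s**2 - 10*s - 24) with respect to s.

Factor the denominator: (s - 3)*(s + 2)*(s + 4).
Partial-fraction decomposition: 27/(7*(s + 4)) - 8/(5*(s + 2)) + 26/(35*(s - 3)).
Integrate each term: A/(s−a) contributes A·log|s−a|.

26*log(s - 3)/35 - 8*log(s + 2)/5 + 27*log(s + 4)/7 + C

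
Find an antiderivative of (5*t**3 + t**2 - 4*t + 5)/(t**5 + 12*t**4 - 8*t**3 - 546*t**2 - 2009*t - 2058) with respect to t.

Factor the denominator: (t - 7)*(t + 2)*(t + 3)*(t + 7)**2.
Partial-fraction decomposition: 18829/(39200*(t + 7)) + 1633/(280*(t + 7)**2) - 109/(160*(t + 3)) + 23/(225*(t + 2)) + 1741/(17640*(t - 7)).
Integrate each term; A/(t−a) gives A·log|t−a|; A/(t−a)² gives −A/(t−a).

1741*log(t - 7)/17640 + 23*log(t + 2)/225 - 109*log(t + 3)/160 + 18829*log(t + 7)/39200 - 1633/(280*t + 1960) + C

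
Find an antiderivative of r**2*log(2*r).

Use integration by parts with u = log(2*r), dv = r**2 dr.
Then du = 1/r dr and v = r**3/3.

r**3*(log(r) + log(2))/3 - r**3/9 + C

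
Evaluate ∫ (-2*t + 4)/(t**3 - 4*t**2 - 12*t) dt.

-log(t)/3 - log(t - 6)/6 + log(t + 2)/2 + C

Factor the denominator: t*(t - 6)*(t + 2).
Partial-fraction decomposition: 1/(2*(t + 2)) - 1/(6*(t - 6)) - 1/(3*t).
Integrate each term: A/(t−a) contributes A·log|t−a|.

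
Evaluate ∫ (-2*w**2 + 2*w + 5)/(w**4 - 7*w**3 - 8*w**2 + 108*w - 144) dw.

Factor the denominator: (w - 6)*(w - 3)*(w - 2)*(w + 4).
Partial-fraction decomposition: 1/(12*(w + 4)) + 1/(24*(w - 2)) + 1/(3*(w - 3)) - 11/(24*(w - 6)).
Integrate each term: A/(w−a) contributes A·log|w−a|.

-11*log(w - 6)/24 + log(w - 3)/3 + log(w - 2)/24 + log(w + 4)/12 + C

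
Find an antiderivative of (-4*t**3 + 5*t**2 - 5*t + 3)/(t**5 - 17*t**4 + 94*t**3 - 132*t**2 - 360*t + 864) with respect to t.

2435*log(t - 6)/384 - 193*log(t - 4)/24 + 5*log(t - 3)/3 + 13*log(t + 2)/384 + 237/(16*t - 96) + C

Factor the denominator: (t - 6)**2*(t - 4)*(t - 3)*(t + 2).
Partial-fraction decomposition: 13/(384*(t + 2)) + 5/(3*(t - 3)) - 193/(24*(t - 4)) + 2435/(384*(t - 6)) - 237/(16*(t - 6)**2).
Integrate each term; A/(t−a) gives A·log|t−a|; A/(t−a)² gives −A/(t−a).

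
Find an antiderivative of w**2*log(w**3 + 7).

Let u = w**3 + 7, so du = (3*w**2) dw.
The integral becomes (1/3)·∫ log(u) du; integrate by parts with u′=log(u), dv′=du.

w**3*log(w**3 + 7)/3 - w**3/3 + 7*log(w**3 + 7)/3 + C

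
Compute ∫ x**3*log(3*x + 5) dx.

Use integration by parts with u = log(3*x + 5), dv = x**3 dx.
Then du = 3/(3*x + 5) dx and v = x**4/4.

x**4*log(3*x + 5)/4 - x**4/16 + 5*x**3/36 - 25*x**2/72 + 125*x/108 - 625*log(3*x + 5)/324 + C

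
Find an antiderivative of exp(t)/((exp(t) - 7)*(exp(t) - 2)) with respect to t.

log(exp(t) - 7)/5 - log(exp(t) - 2)/5 + C

Let u = e^t, du = e^t dt.
The integral becomes ∫ du/((u-7)(u-2)); decompose into partial fractions.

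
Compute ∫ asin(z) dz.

z*asin(z) + sqrt(-z**2 + 1) + C

Use integration by parts with u = arcsin(z), dv = dz.
Then du = 1/sqrt(-z**2 + 1) dz.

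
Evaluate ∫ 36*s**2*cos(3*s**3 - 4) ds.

Let u = 3*s**3 - 4, so du = (9*s**2) ds.
Rewriting, the integral becomes 4·∫ cos(u) du = 4·sin(u).
Substituting back, u = 3*s**3 - 4.

4*sin(3*s**3 - 4) + C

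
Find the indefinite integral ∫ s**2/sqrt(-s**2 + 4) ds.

Substitute s = 2·sin(θ), so ds = 2·cos(θ) dθ and the radical becomes sqrt(-s**2 + 4) = 2·cos(θ) by the Pythagorean identity.
Integrate the resulting trig expression in θ, then back-substitute θ = asin(s/2), sin(θ) = s/2, cos(θ) = sqrt(-s**2 + 4)/2 (absorbing any constant into C).

-s*sqrt(-s**2 + 4)/2 + 2*asin(s/2) + C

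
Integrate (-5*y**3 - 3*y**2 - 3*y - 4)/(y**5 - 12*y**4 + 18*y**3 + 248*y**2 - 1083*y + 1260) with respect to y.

-629*log(y - 7)/192 + 128*log(y - 4)/9 - 2823*log(y - 3)/256 + 187*log(y + 5)/2304 + 175/(32*y - 96) + C

Factor the denominator: (y - 7)*(y - 4)*(y - 3)**2*(y + 5).
Partial-fraction decomposition: 187/(2304*(y + 5)) - 2823/(256*(y - 3)) - 175/(32*(y - 3)**2) + 128/(9*(y - 4)) - 629/(192*(y - 7)).
Integrate each term; A/(y−a) gives A·log|y−a|; A/(y−a)² gives −A/(y−a).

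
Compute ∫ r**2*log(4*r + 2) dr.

r**3*log(4*r + 2)/3 - r**3/9 + r**2/12 - r/12 + log(2*r + 1)/24 + C

Use integration by parts with u = log(4*r + 2), dv = r**2 dr.
Then du = 4/(4*r + 2) dr and v = r**3/3.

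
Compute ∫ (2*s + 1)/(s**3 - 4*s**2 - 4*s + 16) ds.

3*log(s - 4)/4 - 5*log(s - 2)/8 - log(s + 2)/8 + C

Factor the denominator: (s - 4)*(s - 2)*(s + 2).
Partial-fraction decomposition: -1/(8*(s + 2)) - 5/(8*(s - 2)) + 3/(4*(s - 4)).
Integrate each term: A/(s−a) contributes A·log|s−a|.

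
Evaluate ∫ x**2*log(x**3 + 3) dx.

x**3*log(x**3 + 3)/3 - x**3/3 + log(x**3 + 3) + C

Let u = x**3 + 3, so du = (3*x**2) dx.
The integral becomes (1/3)·∫ log(u) du; integrate by parts with u′=log(u), dv′=du.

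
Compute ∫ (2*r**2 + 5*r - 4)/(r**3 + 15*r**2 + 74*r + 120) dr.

4*log(r + 4) - 21*log(r + 5) + 19*log(r + 6) + C

Factor the denominator: (r + 4)*(r + 5)*(r + 6).
Partial-fraction decomposition: 19/(r + 6) - 21/(r + 5) + 4/(r + 4).
Integrate each term: A/(r−a) contributes A·log|r−a|.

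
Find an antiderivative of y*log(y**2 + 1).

Let u = y**2 + 1, so du = (2*y) dy.
The integral becomes (1/2)·∫ log(u) du; integrate by parts with u′=log(u), dv′=du.

y**2*log(y**2 + 1)/2 - y**2/2 + log(y**2 + 1)/2 + C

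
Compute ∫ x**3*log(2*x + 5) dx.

x**4*log(2*x + 5)/4 - x**4/16 + 5*x**3/24 - 25*x**2/32 + 125*x/32 - 625*log(2*x + 5)/64 + C

Use integration by parts with u = log(2*x + 5), dv = x**3 dx.
Then du = 2/(2*x + 5) dx and v = x**4/4.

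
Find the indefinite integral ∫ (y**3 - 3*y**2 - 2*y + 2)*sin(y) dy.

-y**3*cos(y) + 3*y**2*sin(y) + 3*y**2*cos(y) - 6*y*sin(y) + 8*y*cos(y) - 8*sin(y) - 8*cos(y) + C

Use integration by parts with u = y**3 - 3*y**2 - 2*y + 2, dv = sin(y) dy, so v = -cos(y).
Apply parts 3 times (tabular method): alternate signs, differentiate u down to 0, integrate dv up.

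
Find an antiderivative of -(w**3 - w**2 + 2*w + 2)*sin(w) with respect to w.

Use integration by parts with u = w**3 - w**2 + 2*w + 2, dv = -sin(w) dw, so v = cos(w).
Apply parts 3 times (tabular method): alternate signs, differentiate u down to 0, integrate dv up.

w**3*cos(w) - 3*w**2*sin(w) - w**2*cos(w) + 2*w*sin(w) - 4*w*cos(w) + 4*sin(w) + 4*cos(w) + C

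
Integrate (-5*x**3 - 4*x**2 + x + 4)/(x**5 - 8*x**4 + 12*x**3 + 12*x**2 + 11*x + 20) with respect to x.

Factor the denominator: (x - 5)*(x - 4)*(x + 1)*(x**2 + 1).
Partial-fraction decomposition: (22*x + 71)/(221*(x**2 + 1)) + 1/(15*(x + 1)) + 376/(85*(x - 4)) - 179/(39*(x - 5)).
Integrate each term; A/(x−a) gives A·log|x−a|; the (Bx+D)/(x²+p²) term gives a log and an atan.

-179*log(x - 5)/39 + 376*log(x - 4)/85 + log(x + 1)/15 + 11*log(x**2 + 1)/221 + 71*atan(x)/221 + C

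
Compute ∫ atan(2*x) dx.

x*atan(2*x) - log(4*x**2 + 1)/4 + C

Use integration by parts with u = arctan(2*x), dv = dx.
Then du = 2/(4*x**2 + 1) dx.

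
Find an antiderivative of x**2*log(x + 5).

Use integration by parts with u = log(x + 5), dv = x**2 dx.
Then du = 1/(x + 5) dx and v = x**3/3.

x**3*log(x + 5)/3 - x**3/9 + 5*x**2/6 - 25*x/3 + 125*log(x + 5)/3 + C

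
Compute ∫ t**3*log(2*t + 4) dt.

t**4*log(2*t + 4)/4 - t**4/16 + t**3/6 - t**2/2 + 2*t - 4*log(t + 2) + C

Use integration by parts with u = log(2*t + 4), dv = t**3 dt.
Then du = 2/(2*t + 4) dt and v = t**4/4.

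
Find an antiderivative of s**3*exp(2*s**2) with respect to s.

(2*s**2 - 1)*exp(2*s**2)/8 + C

Let u = s², du = 2s ds; rewrite as (1/2)∫ u^1·exp(2u) du.
Now integrate by parts 1 time.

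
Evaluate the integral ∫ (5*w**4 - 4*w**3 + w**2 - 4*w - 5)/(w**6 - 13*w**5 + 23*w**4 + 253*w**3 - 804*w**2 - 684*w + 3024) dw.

Factor the denominator: (w - 7)*(w - 6)*(w - 3)**2*(w + 2)*(w + 4).
Partial-fraction decomposition: -1563/(10780*(w + 4)) + 119/(3600*(w + 2)) + 211469/(176400*(w - 3)) + 289/(420*(w - 3)**2) - 5623/(720*(w - 6)) + 10649/(1584*(w - 7)).
Integrate each term; A/(w−a) gives A·log|w−a|; A/(w−a)² gives −A/(w−a).

10649*log(w - 7)/1584 - 5623*log(w - 6)/720 + 211469*log(w - 3)/176400 + 119*log(w + 2)/3600 - 1563*log(w + 4)/10780 - 289/(420*w - 1260) + C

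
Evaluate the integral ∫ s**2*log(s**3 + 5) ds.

s**3*log(s**3 + 5)/3 - s**3/3 + 5*log(s**3 + 5)/3 + C

Let u = s**3 + 5, so du = (3*s**2) ds.
The integral becomes (1/3)·∫ log(u) du; integrate by parts with u′=log(u), dv′=du.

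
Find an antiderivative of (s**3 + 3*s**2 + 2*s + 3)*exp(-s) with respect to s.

Use integration by parts with u = s**3 + 3*s**2 + 2*s + 3, dv = exp(-s) ds, so v = -exp(-s).
Apply parts 3 times (tabular method): alternate signs, differentiate u down to 0, integrate dv up.

(-s**3 - 6*s**2 - 14*s - 17)*exp(-s) + C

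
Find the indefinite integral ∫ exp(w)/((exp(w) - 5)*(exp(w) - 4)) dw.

log(exp(w) - 5) - log(exp(w) - 4) + C

Let u = e^w, du = e^w dw.
The integral becomes ∫ du/((u-4)(u-5)); decompose into partial fractions.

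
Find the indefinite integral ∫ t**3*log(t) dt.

t**4*log(t)/4 - t**4/16 + C

Use integration by parts with u = log(t), dv = t**3 dt.
Then du = 1/t dt and v = t**4/4.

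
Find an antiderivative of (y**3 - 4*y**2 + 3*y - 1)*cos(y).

Use integration by parts with u = y**3 - 4*y**2 + 3*y - 1, dv = cos(y) dy, so v = sin(y).
Apply parts 3 times (tabular method): alternate signs, differentiate u down to 0, integrate dv up.

y**3*sin(y) - 4*y**2*sin(y) + 3*y**2*cos(y) - 3*y*sin(y) - 8*y*cos(y) + 7*sin(y) - 3*cos(y) + C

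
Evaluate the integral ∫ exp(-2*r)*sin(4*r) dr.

Let I denote the integral. Integrate by parts with u = sin(4*r), dv = exp(-2*r) dr, so v = -exp(-2*r)/2: I = -exp(-2*r)*sin(4*r)/2 + 2·∫ exp(-2*r)*cos(4*r) dr.
Apply parts again with u = cos(4*r), dv = exp(-2*r) dr: ∫ exp(-2*r)*cos(4*r) dr = -exp(-2*r)*cos(4*r)/2 − 2·I. Substituting back brings back I: I = -exp(-2*r)*sin(4*r)/2 - exp(-2*r)*cos(4*r) − 4·I.
Solving for I: (1 + 4)·I equals the remaining terms, so I = (1/5)·(-exp(-2*r)*sin(4*r)/2 - exp(-2*r)*cos(4*r)).

-exp(-2*r)*sin(4*r)/10 - exp(-2*r)*cos(4*r)/5 + C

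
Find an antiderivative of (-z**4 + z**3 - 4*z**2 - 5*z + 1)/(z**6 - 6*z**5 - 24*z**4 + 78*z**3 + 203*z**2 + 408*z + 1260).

Factor the denominator: (z - 7)*(z - 5)*(z + 3)**2*(z**2 + 4).
Partial-fraction decomposition: -(4113*z + 4093)/(259753*(z**2 + 4)) + 2149/(33800*(z + 3)) - 8/(65*(z + 3)**2) + 39/(232*(z - 5)) - 286/(1325*(z - 7)).
Integrate each term; A/(z−a) gives A·log|z−a|; the (Bz+D)/(z²+p²) term gives a log and an atan.

-286*log(z - 7)/1325 + 39*log(z - 5)/232 + 2149*log(z + 3)/33800 - 4113*log(z**2 + 4)/519506 - 4093*atan(z/2)/519506 + 8/(65*z + 195) + C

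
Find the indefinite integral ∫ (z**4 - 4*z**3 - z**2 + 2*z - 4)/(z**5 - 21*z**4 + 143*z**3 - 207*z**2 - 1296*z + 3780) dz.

99*log(z - 7)/2 - 3394*log(z - 6)/81 - 53*log(z - 5)/8 + 17*log(z + 3)/648 + 404/(9*z - 54) + C

Factor the denominator: (z - 7)*(z - 6)**2*(z - 5)*(z + 3).
Partial-fraction decomposition: 17/(648*(z + 3)) - 53/(8*(z - 5)) - 3394/(81*(z - 6)) - 404/(9*(z - 6)**2) + 99/(2*(z - 7)).
Integrate each term; A/(z−a) gives A·log|z−a|; A/(z−a)² gives −A/(z−a).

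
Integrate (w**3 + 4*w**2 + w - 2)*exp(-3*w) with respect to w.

(-9*w**3 - 45*w**2 - 39*w + 5)*exp(-3*w)/27 + C

Use integration by parts with u = w**3 + 4*w**2 + w - 2, dv = exp(-3*w) dw, so v = -exp(-3*w)/3.
Apply parts 3 times (tabular method): alternate signs, differentiate u down to 0, integrate dv up.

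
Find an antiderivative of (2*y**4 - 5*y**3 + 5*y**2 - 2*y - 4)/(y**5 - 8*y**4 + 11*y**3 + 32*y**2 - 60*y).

log(y)/15 + 368*log(y - 5)/105 - 31*log(y - 3)/15 + log(y - 2)/6 + 23*log(y + 2)/70 + C

Factor the denominator: y*(y - 5)*(y - 3)*(y - 2)*(y + 2).
Partial-fraction decomposition: 23/(70*(y + 2)) + 1/(6*(y - 2)) - 31/(15*(y - 3)) + 368/(105*(y - 5)) + 1/(15*y).
Integrate each term: A/(y−a) contributes A·log|y−a|.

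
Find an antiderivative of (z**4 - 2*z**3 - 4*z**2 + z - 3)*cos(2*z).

Use integration by parts with u = z**4 - 2*z**3 - 4*z**2 + z - 3, dv = cos(2*z) dz, so v = sin(2*z)/2.
Apply parts 4 times (tabular method): alternate signs, differentiate u down to 0, integrate dv up.

z**4*sin(2*z)/2 - z**3*sin(2*z) + z**3*cos(2*z) - 7*z**2*sin(2*z)/2 - 3*z**2*cos(2*z)/2 + 2*z*sin(2*z) - 7*z*cos(2*z)/2 + sin(2*z)/4 + cos(2*z) + C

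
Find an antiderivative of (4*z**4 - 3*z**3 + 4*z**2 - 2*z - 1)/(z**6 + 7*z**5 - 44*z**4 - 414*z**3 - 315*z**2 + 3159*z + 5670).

2189*log(z - 7)/15600 - 17*log(z - 3)/648 - 2969*log(z + 3)/1350 + 373*log(z + 5)/48 - 5987*log(z + 6)/1053 - 223/(180*z + 540) + C

Factor the denominator: (z - 7)*(z - 3)*(z + 3)**2*(z + 5)*(z + 6).
Partial-fraction decomposition: -5987/(1053*(z + 6)) + 373/(48*(z + 5)) - 2969/(1350*(z + 3)) + 223/(180*(z + 3)**2) - 17/(648*(z - 3)) + 2189/(15600*(z - 7)).
Integrate each term; A/(z−a) gives A·log|z−a|; A/(z−a)² gives −A/(z−a).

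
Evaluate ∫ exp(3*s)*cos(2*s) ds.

2*exp(3*s)*sin(2*s)/13 + 3*exp(3*s)*cos(2*s)/13 + C

Let I denote the integral. Integrate by parts with u = cos(2*s), dv = exp(3*s) ds, so v = exp(3*s)/3: I = exp(3*s)*cos(2*s)/3 + (2/3)·∫ exp(3*s)*sin(2*s) ds.
Apply parts again with u = sin(2*s), dv = exp(3*s) ds: ∫ exp(3*s)*sin(2*s) ds = exp(3*s)*sin(2*s)/3 − (2/3)·I. Substituting back brings back I: I = 2*exp(3*s)*sin(2*s)/9 + exp(3*s)*cos(2*s)/3 − (4/9)·I.
Solving for I: (1 + 4/9)·I equals the remaining terms, so I = (9/13)·(2*exp(3*s)*sin(2*s)/9 + exp(3*s)*cos(2*s)/3).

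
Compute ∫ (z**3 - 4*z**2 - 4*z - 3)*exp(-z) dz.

(-z**3 + z**2 + 6*z + 9)*exp(-z) + C

Use integration by parts with u = z**3 - 4*z**2 - 4*z - 3, dv = exp(-z) dz, so v = -exp(-z).
Apply parts 3 times (tabular method): alternate signs, differentiate u down to 0, integrate dv up.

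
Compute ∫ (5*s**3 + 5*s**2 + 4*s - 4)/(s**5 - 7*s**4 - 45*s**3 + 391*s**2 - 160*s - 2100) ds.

160*log(s - 6)/13 - 42913*log(s - 5)/3528 + 4*log(s + 2)/245 - 751*log(s + 7)/4680 + 383/(42*s - 210) + C

Factor the denominator: (s - 6)*(s - 5)**2*(s + 2)*(s + 7).
Partial-fraction decomposition: -751/(4680*(s + 7)) + 4/(245*(s + 2)) - 42913/(3528*(s - 5)) - 383/(42*(s - 5)**2) + 160/(13*(s - 6)).
Integrate each term; A/(s−a) gives A·log|s−a|; A/(s−a)² gives −A/(s−a).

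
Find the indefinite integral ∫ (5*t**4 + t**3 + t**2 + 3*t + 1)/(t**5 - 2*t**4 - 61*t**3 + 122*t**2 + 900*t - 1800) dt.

6751*log(t - 6)/528 - 1097*log(t - 5)/110 + 33*log(t - 2)/224 - 3011*log(t + 5)/770 + 6283*log(t + 6)/1056 + C

Factor the denominator: (t - 6)*(t - 5)*(t - 2)*(t + 5)*(t + 6).
Partial-fraction decomposition: 6283/(1056*(t + 6)) - 3011/(770*(t + 5)) + 33/(224*(t - 2)) - 1097/(110*(t - 5)) + 6751/(528*(t - 6)).
Integrate each term: A/(t−a) contributes A·log|t−a|.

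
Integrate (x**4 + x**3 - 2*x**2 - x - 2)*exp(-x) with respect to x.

Use integration by parts with u = x**4 + x**3 - 2*x**2 - x - 2, dv = exp(-x) dx, so v = -exp(-x).
Apply parts 4 times (tabular method): alternate signs, differentiate u down to 0, integrate dv up.

(-x**4 - 5*x**3 - 13*x**2 - 25*x - 23)*exp(-x) + C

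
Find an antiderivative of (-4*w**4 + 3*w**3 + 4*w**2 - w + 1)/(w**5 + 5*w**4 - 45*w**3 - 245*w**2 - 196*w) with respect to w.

-log(w)/196 - 8385*log(w - 7)/8624 - log(w + 1)/144 + 1147*log(w + 4)/396 - 10429*log(w + 7)/1764 + C

Factor the denominator: w*(w - 7)*(w + 1)*(w + 4)*(w + 7).
Partial-fraction decomposition: -10429/(1764*(w + 7)) + 1147/(396*(w + 4)) - 1/(144*(w + 1)) - 8385/(8624*(w - 7)) - 1/(196*w).
Integrate each term: A/(w−a) contributes A·log|w−a|.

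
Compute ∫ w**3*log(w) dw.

Use integration by parts with u = log(w), dv = w**3 dw.
Then du = 1/w dw and v = w**4/4.

w**4*log(w)/4 - w**4/16 + C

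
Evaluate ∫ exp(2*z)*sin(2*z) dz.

exp(2*z)*sin(2*z)/4 - exp(2*z)*cos(2*z)/4 + C

Let I denote the integral. Integrate by parts with u = sin(2*z), dv = exp(2*z) dz, so v = exp(2*z)/2: I = exp(2*z)*sin(2*z)/2 − ∫ exp(2*z)*cos(2*z) dz.
Apply parts again with u = cos(2*z), dv = exp(2*z) dz: ∫ exp(2*z)*cos(2*z) dz = exp(2*z)*cos(2*z)/2 + I. Substituting back brings back I: I = exp(2*z)*sin(2*z)/2 - exp(2*z)*cos(2*z)/2 − I.
Solving for I: (1 + 1)·I equals the remaining terms, so I = (1/2)·(exp(2*z)*sin(2*z)/2 - exp(2*z)*cos(2*z)/2).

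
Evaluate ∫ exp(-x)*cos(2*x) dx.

Let I denote the integral. Integrate by parts with u = cos(2*x), dv = exp(-x) dx, so v = -exp(-x): I = -exp(-x)*cos(2*x) − 2·∫ exp(-x)*sin(2*x) dx.
Apply parts again with u = sin(2*x), dv = exp(-x) dx: ∫ exp(-x)*sin(2*x) dx = -exp(-x)*sin(2*x) + 2·I. Substituting back brings back I: I = 2*exp(-x)*sin(2*x) - exp(-x)*cos(2*x) − 4·I.
Solving for I: (1 + 4)·I equals the remaining terms, so I = (1/5)·(2*exp(-x)*sin(2*x) - exp(-x)*cos(2*x)).

2*exp(-x)*sin(2*x)/5 - exp(-x)*cos(2*x)/5 + C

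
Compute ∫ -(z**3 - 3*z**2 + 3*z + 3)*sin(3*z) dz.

z**3*cos(3*z)/3 - z**2*sin(3*z)/3 - z**2*cos(3*z) + 2*z*sin(3*z)/3 + 7*z*cos(3*z)/9 - 7*sin(3*z)/27 + 11*cos(3*z)/9 + C

Use integration by parts with u = z**3 - 3*z**2 + 3*z + 3, dv = -sin(3*z) dz, so v = cos(3*z)/3.
Apply parts 3 times (tabular method): alternate signs, differentiate u down to 0, integrate dv up.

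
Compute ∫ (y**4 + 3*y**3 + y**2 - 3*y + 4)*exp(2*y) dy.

(4*y**4 + 4*y**3 - 2*y**2 - 10*y + 21)*exp(2*y)/8 + C

Use integration by parts with u = y**4 + 3*y**3 + y**2 - 3*y + 4, dv = exp(2*y) dy, so v = exp(2*y)/2.
Apply parts 4 times (tabular method): alternate signs, differentiate u down to 0, integrate dv up.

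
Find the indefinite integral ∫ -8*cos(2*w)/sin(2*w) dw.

-4*log(sin(2*w)) + C

Let u = sin(2*w), so du = (2*cos(2*w)) dw.
Rewriting, the integral becomes -4·∫ 1/u du = -4·log(u).
Substituting back, u = sin(2*w).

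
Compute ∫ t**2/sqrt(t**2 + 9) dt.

Substitute t = 3·tan(θ), so dt = 3·sec(θ)^2 dθ and the radical becomes sqrt(t**2 + 9) = 3·sec(θ) by the Pythagorean identity.
Integrate the resulting trig expression in θ, then back-substitute tan(θ) = t/3, sec(θ) = sqrt(t**2 + 9)/3 (absorbing any constant into C).

t*sqrt(t**2 + 9)/2 - 9*log(t + sqrt(t**2 + 9))/2 + C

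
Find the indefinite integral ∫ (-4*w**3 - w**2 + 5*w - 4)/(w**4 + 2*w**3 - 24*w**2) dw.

-7*log(w)/36 - 8*log(w - 4)/5 - 397*log(w + 6)/180 - 1/(6*w) + C

Factor the denominator: w**2*(w - 4)*(w + 6).
Partial-fraction decomposition: -397/(180*(w + 6)) - 8/(5*(w - 4)) - 7/(36*w) + 1/(6*w**2).
Integrate each term; A/(w−a) gives A·log|w−a|; A/(w−a)² gives −A/(w−a).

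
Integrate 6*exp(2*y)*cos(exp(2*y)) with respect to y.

3*sin(exp(2*y)) + C

Let u = exp(2*y), so du = (2*exp(2*y)) dy.
Rewriting, the integral becomes 3·∫ cos(u) du = 3·sin(u).
Substituting back, u = exp(2*y).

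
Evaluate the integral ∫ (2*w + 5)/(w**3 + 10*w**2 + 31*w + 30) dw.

Factor the denominator: (w + 2)*(w + 3)*(w + 5).
Partial-fraction decomposition: -5/(6*(w + 5)) + 1/(2*(w + 3)) + 1/(3*(w + 2)).
Integrate each term: A/(w−a) contributes A·log|w−a|.

log(w + 2)/3 + log(w + 3)/2 - 5*log(w + 5)/6 + C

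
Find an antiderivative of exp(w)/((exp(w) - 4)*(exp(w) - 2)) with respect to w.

Let u = e^w, du = e^w dw.
The integral becomes ∫ du/((u-4)(u-2)); decompose into partial fractions.

log(exp(w) - 4)/2 - log(exp(w) - 2)/2 + C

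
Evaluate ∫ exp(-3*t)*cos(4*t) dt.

4*exp(-3*t)*sin(4*t)/25 - 3*exp(-3*t)*cos(4*t)/25 + C

Let I denote the integral. Integrate by parts with u = cos(4*t), dv = exp(-3*t) dt, so v = -exp(-3*t)/3: I = -exp(-3*t)*cos(4*t)/3 − (4/3)·∫ exp(-3*t)*sin(4*t) dt.
Apply parts again with u = sin(4*t), dv = exp(-3*t) dt: ∫ exp(-3*t)*sin(4*t) dt = -exp(-3*t)*sin(4*t)/3 + (4/3)·I. Substituting back brings back I: I = 4*exp(-3*t)*sin(4*t)/9 - exp(-3*t)*cos(4*t)/3 − (16/9)·I.
Solving for I: (1 + 16/9)·I equals the remaining terms, so I = (9/25)·(4*exp(-3*t)*sin(4*t)/9 - exp(-3*t)*cos(4*t)/3).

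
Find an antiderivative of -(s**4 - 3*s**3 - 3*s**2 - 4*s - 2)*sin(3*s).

Use integration by parts with u = s**4 - 3*s**3 - 3*s**2 - 4*s - 2, dv = -sin(3*s) ds, so v = cos(3*s)/3.
Apply parts 4 times (tabular method): alternate signs, differentiate u down to 0, integrate dv up.

s**4*cos(3*s)/3 - 4*s**3*sin(3*s)/9 - s**3*cos(3*s) + s**2*sin(3*s) - 13*s**2*cos(3*s)/9 + 26*s*sin(3*s)/27 - 2*s*cos(3*s)/3 + 2*sin(3*s)/9 - 28*cos(3*s)/81 + C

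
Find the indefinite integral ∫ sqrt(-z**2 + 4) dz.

z*sqrt(-z**2 + 4)/2 + 2*asin(z/2) + C

Substitute z = 2·sin(θ), so dz = 2·cos(θ) dθ and the radical becomes sqrt(-z**2 + 4) = 2·cos(θ) by the Pythagorean identity.
Integrate the resulting trig expression in θ, then back-substitute θ = asin(z/2), sin(θ) = z/2, cos(θ) = sqrt(-z**2 + 4)/2 (absorbing any constant into C).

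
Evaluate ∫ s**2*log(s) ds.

Use integration by parts with u = log(s), dv = s**2 ds.
Then du = 1/s ds and v = s**3/3.

s**3*log(s)/3 - s**3/9 + C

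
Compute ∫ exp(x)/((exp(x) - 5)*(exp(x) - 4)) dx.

log(exp(x) - 5) - log(exp(x) - 4) + C

Let u = e^x, du = e^x dx.
The integral becomes ∫ du/((u-5)(u-4)); decompose into partial fractions.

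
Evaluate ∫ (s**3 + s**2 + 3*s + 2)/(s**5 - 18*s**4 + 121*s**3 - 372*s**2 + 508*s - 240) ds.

Factor the denominator: (s - 6)*(s - 5)*(s - 4)*(s - 2)*(s - 1).
Partial-fraction decomposition: 7/(60*(s - 1)) - 5/(6*(s - 2)) + 47/(6*(s - 4)) - 167/(12*(s - 5)) + 34/(5*(s - 6)).
Integrate each term: A/(s−a) contributes A·log|s−a|.

34*log(s - 6)/5 - 167*log(s - 5)/12 + 47*log(s - 4)/6 - 5*log(s - 2)/6 + 7*log(s - 1)/60 + C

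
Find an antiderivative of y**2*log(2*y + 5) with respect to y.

y**3*log(2*y + 5)/3 - y**3/9 + 5*y**2/12 - 25*y/12 + 125*log(2*y + 5)/24 + C

Use integration by parts with u = log(2*y + 5), dv = y**2 dy.
Then du = 2/(2*y + 5) dy and v = y**3/3.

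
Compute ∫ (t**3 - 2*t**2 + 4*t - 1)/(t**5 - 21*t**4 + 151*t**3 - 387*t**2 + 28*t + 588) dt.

-1187*log(t - 7)/200 + 167*log(t - 6)/28 - 7*log(t - 2)/300 - log(t + 1)/168 - 34/(5*t - 35) + C

Factor the denominator: (t - 7)**2*(t - 6)*(t - 2)*(t + 1).
Partial-fraction decomposition: -1/(168*(t + 1)) - 7/(300*(t - 2)) + 167/(28*(t - 6)) - 1187/(200*(t - 7)) + 34/(5*(t - 7)**2).
Integrate each term; A/(t−a) gives A·log|t−a|; A/(t−a)² gives −A/(t−a).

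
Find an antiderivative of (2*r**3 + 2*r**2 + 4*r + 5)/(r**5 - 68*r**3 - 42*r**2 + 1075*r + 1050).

Factor the denominator: (r - 7)*(r - 5)*(r + 1)*(r + 5)*(r + 6).
Partial-fraction decomposition: -379/(715*(r + 6)) + 43/(96*(r + 5)) + 1/(960*(r + 1)) - 65/(264*(r - 5)) + 817/(2496*(r - 7)).
Integrate each term: A/(r−a) contributes A·log|r−a|.

817*log(r - 7)/2496 - 65*log(r - 5)/264 + log(r + 1)/960 + 43*log(r + 5)/96 - 379*log(r + 6)/715 + C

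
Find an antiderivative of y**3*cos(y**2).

Let u = y², du = 2y dy; rewrite as (1/2)∫ u^1·cos(1u) du.
Now integrate by parts 1 time.

y**2*sin(y**2)/2 + cos(y**2)/2 + C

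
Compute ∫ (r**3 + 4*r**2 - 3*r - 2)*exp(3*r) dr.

(3*r**3 + 9*r**2 - 15*r - 1)*exp(3*r)/9 + C

Use integration by parts with u = r**3 + 4*r**2 - 3*r - 2, dv = exp(3*r) dr, so v = exp(3*r)/3.
Apply parts 3 times (tabular method): alternate signs, differentiate u down to 0, integrate dv up.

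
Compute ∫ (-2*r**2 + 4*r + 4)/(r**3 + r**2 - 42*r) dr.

-2*log(r)/21 - 22*log(r - 6)/39 - 122*log(r + 7)/91 + C

Factor the denominator: r*(r - 6)*(r + 7).
Partial-fraction decomposition: -122/(91*(r + 7)) - 22/(39*(r - 6)) - 2/(21*r).
Integrate each term: A/(r−a) contributes A·log|r−a|.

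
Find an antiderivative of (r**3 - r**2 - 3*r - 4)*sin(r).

Use integration by parts with u = r**3 - r**2 - 3*r - 4, dv = sin(r) dr, so v = -cos(r).
Apply parts 3 times (tabular method): alternate signs, differentiate u down to 0, integrate dv up.

-r**3*cos(r) + 3*r**2*sin(r) + r**2*cos(r) - 2*r*sin(r) + 9*r*cos(r) - 9*sin(r) + 2*cos(r) + C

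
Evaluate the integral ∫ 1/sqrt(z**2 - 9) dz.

Substitute z = 3·sec(θ), so dz = 3·sec(θ)*tan(θ) dθ and the radical becomes sqrt(z**2 - 9) = 3·tan(θ) by the Pythagorean identity.
Integrate the resulting trig expression in θ, then back-substitute sec(θ) = z/3, tan(θ) = sqrt(z**2 - 9)/3 (absorbing any constant into C).

log(z + sqrt(z**2 - 9)) + C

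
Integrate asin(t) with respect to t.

Use integration by parts with u = arcsin(t), dv = dt.
Then du = 1/sqrt(-t**2 + 1) dt.

t*asin(t) + sqrt(-t**2 + 1) + C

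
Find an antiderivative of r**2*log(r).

Use integration by parts with u = log(r), dv = r**2 dr.
Then du = 1/r dr and v = r**3/3.

r**3*log(r)/3 - r**3/9 + C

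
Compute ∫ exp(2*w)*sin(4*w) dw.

Let I denote the integral. Integrate by parts with u = sin(4*w), dv = exp(2*w) dw, so v = exp(2*w)/2: I = exp(2*w)*sin(4*w)/2 − 2·∫ exp(2*w)*cos(4*w) dw.
Apply parts again with u = cos(4*w), dv = exp(2*w) dw: ∫ exp(2*w)*cos(4*w) dw = exp(2*w)*cos(4*w)/2 + 2·I. Substituting back brings back I: I = exp(2*w)*sin(4*w)/2 - exp(2*w)*cos(4*w) − 4·I.
Solving for I: (1 + 4)·I equals the remaining terms, so I = (1/5)·(exp(2*w)*sin(4*w)/2 - exp(2*w)*cos(4*w)).

exp(2*w)*sin(4*w)/10 - exp(2*w)*cos(4*w)/5 + C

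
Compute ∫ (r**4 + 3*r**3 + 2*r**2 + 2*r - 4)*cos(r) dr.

Use integration by parts with u = r**4 + 3*r**3 + 2*r**2 + 2*r - 4, dv = cos(r) dr, so v = sin(r).
Apply parts 4 times (tabular method): alternate signs, differentiate u down to 0, integrate dv up.

r**4*sin(r) + 3*r**3*sin(r) + 4*r**3*cos(r) - 10*r**2*sin(r) + 9*r**2*cos(r) - 16*r*sin(r) - 20*r*cos(r) + 16*sin(r) - 16*cos(r) + C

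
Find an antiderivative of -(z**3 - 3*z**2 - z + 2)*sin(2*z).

z**3*cos(2*z)/2 - 3*z**2*sin(2*z)/4 - 3*z**2*cos(2*z)/2 + 3*z*sin(2*z)/2 - 5*z*cos(2*z)/4 + 5*sin(2*z)/8 + 7*cos(2*z)/4 + C

Use integration by parts with u = z**3 - 3*z**2 - z + 2, dv = -sin(2*z) dz, so v = cos(2*z)/2.
Apply parts 3 times (tabular method): alternate signs, differentiate u down to 0, integrate dv up.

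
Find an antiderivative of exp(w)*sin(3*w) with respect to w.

Let I denote the integral. Integrate by parts with u = sin(3*w), dv = exp(w) dw, so v = exp(w): I = exp(w)*sin(3*w) − 3·∫ exp(w)*cos(3*w) dw.
Apply parts again with u = cos(3*w), dv = exp(w) dw: ∫ exp(w)*cos(3*w) dw = exp(w)*cos(3*w) + 3·I. Substituting back brings back I: I = exp(w)*sin(3*w) - 3*exp(w)*cos(3*w) − 9·I.
Solving for I: (1 + 9)·I equals the remaining terms, so I = (1/10)·(exp(w)*sin(3*w) - 3*exp(w)*cos(3*w)).

exp(w)*sin(3*w)/10 - 3*exp(w)*cos(3*w)/10 + C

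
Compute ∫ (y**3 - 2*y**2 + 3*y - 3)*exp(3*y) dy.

Use integration by parts with u = y**3 - 2*y**2 + 3*y - 3, dv = exp(3*y) dy, so v = exp(3*y)/3.
Apply parts 3 times (tabular method): alternate signs, differentiate u down to 0, integrate dv up.

(3*y**3 - 9*y**2 + 15*y - 14)*exp(3*y)/9 + C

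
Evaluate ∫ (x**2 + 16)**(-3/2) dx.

Substitute x = 4·tan(θ), so dx = 4·sec(θ)^2 dθ and the radical becomes sqrt(x**2 + 16) = 4·sec(θ) by the Pythagorean identity.
Integrate the resulting trig expression in θ, then back-substitute tan(θ) = x/4, sec(θ) = sqrt(x**2 + 16)/4 (absorbing any constant into C).

x/(16*sqrt(x**2 + 16)) + C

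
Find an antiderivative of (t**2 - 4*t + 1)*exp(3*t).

(9*t**2 - 42*t + 23)*exp(3*t)/27 + C

Use integration by parts with u = t**2 - 4*t + 1, dv = exp(3*t) dt, so v = exp(3*t)/3.
Apply parts 2 times (tabular method): alternate signs, differentiate u down to 0, integrate dv up.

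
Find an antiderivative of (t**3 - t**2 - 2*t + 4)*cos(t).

Use integration by parts with u = t**3 - t**2 - 2*t + 4, dv = cos(t) dt, so v = sin(t).
Apply parts 3 times (tabular method): alternate signs, differentiate u down to 0, integrate dv up.

t**3*sin(t) - t**2*sin(t) + 3*t**2*cos(t) - 8*t*sin(t) - 2*t*cos(t) + 6*sin(t) - 8*cos(t) + C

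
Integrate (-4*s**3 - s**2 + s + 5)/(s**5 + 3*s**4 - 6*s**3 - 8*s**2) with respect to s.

Factor the denominator: s**2*(s - 2)*(s + 1)*(s + 4).
Partial-fraction decomposition: 241/(288*(s + 4)) - 7/(9*(s + 1)) - 29/(72*(s - 2)) + 11/(32*s) - 5/(8*s**2).
Integrate each term; A/(s−a) gives A·log|s−a|; A/(s−a)² gives −A/(s−a).

11*log(s)/32 - 29*log(s - 2)/72 - 7*log(s + 1)/9 + 241*log(s + 4)/288 + 5/(8*s) + C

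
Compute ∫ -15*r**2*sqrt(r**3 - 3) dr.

-10*(r**3 - 3)**(3/2)/3 + C

Let u = r**3 - 3, so du = (3*r**2) dr.
Rewriting, the integral becomes -5·∫ √u du = -5·(2/3)u^(3/2).
Substituting back, u = r**3 - 3.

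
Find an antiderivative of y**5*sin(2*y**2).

-y**4*cos(2*y**2)/4 + y**2*sin(2*y**2)/4 + cos(2*y**2)/8 + C

Let u = y², du = 2y dy; rewrite as (1/2)∫ u^2·sin(2u) du.
Now integrate by parts 2 times.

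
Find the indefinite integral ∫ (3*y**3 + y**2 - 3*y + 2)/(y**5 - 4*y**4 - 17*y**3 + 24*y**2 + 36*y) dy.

Factor the denominator: y*(y - 6)*(y - 2)*(y + 1)*(y + 3).
Partial-fraction decomposition: -61/(270*(y + 3)) - 1/(14*(y + 1)) - 1/(5*(y - 2)) + 167/(378*(y - 6)) + 1/(18*y).
Integrate each term: A/(y−a) contributes A·log|y−a|.

log(y)/18 + 167*log(y - 6)/378 - log(y - 2)/5 - log(y + 1)/14 - 61*log(y + 3)/270 + C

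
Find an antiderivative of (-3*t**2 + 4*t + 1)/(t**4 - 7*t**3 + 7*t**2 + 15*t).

log(t)/15 - 9*log(t - 5)/10 + 7*log(t - 3)/12 + log(t + 1)/4 + C

Factor the denominator: t*(t - 5)*(t - 3)*(t + 1).
Partial-fraction decomposition: 1/(4*(t + 1)) + 7/(12*(t - 3)) - 9/(10*(t - 5)) + 1/(15*t).
Integrate each term: A/(t−a) contributes A·log|t−a|.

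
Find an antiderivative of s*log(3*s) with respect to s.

s**2*(log(s) + log(3))/2 - s**2/4 + C

Use integration by parts with u = log(3*s), dv = s ds.
Then du = 1/s ds and v = s**2/2.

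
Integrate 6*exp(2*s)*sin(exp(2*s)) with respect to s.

-3*cos(exp(2*s)) + C

Let u = exp(2*s), so du = (2*exp(2*s)) ds.
Rewriting, the integral becomes 3·∫ sin(u) du = 3·-cos(u).
Substituting back, u = exp(2*s).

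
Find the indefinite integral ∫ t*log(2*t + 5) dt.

Use integration by parts with u = log(2*t + 5), dv = t dt.
Then du = 2/(2*t + 5) dt and v = t**2/2.

t**2*log(2*t + 5)/2 - t**2/4 + 5*t/4 - 25*log(2*t + 5)/8 + C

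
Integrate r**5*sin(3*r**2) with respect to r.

-r**4*cos(3*r**2)/6 + r**2*sin(3*r**2)/9 + cos(3*r**2)/27 + C

Let u = r², du = 2r dr; rewrite as (1/2)∫ u^2·sin(3u) du.
Now integrate by parts 2 times.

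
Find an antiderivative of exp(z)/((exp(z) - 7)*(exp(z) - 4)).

Let u = e^z, du = e^z dz.
The integral becomes ∫ du/((u-4)(u-7)); decompose into partial fractions.

log(exp(z) - 7)/3 - log(exp(z) - 4)/3 + C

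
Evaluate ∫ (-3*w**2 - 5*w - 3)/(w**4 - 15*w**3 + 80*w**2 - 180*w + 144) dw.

Factor the denominator: (w - 6)*(w - 4)*(w - 3)*(w - 2).
Partial-fraction decomposition: 25/(8*(w - 2)) - 15/(w - 3) + 71/(4*(w - 4)) - 47/(8*(w - 6)).
Integrate each term: A/(w−a) contributes A·log|w−a|.

-47*log(w - 6)/8 + 71*log(w - 4)/4 - 15*log(w - 3) + 25*log(w - 2)/8 + C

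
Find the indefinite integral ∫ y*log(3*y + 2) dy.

Use integration by parts with u = log(3*y + 2), dv = y dy.
Then du = 3/(3*y + 2) dy and v = y**2/2.

y**2*log(3*y + 2)/2 - y**2/4 + y/3 - 2*log(3*y + 2)/9 + C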